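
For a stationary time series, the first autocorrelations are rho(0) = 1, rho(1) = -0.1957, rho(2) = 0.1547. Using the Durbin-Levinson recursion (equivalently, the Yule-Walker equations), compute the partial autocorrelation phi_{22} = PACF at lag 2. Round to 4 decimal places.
\phi_{22} = 0.1210

The PACF at lag k is phi_{kk}, the last component of the solution
to the Yule-Walker system G_k phi = r_k where
  (G_k)_{ij} = rho(|i - j|), (r_k)_i = rho(i), i,j = 1..k.
Equivalently, Durbin-Levinson gives phi_{kk} iteratively:
  phi_{11} = rho(1)
  phi_{kk} = [rho(k) - sum_{j=1..k-1} phi_{k-1,j} rho(k-j)]
            / [1 - sum_{j=1..k-1} phi_{k-1,j} rho(j)],
  phi_{k,j} = phi_{k-1,j} - phi_{kk} phi_{k-1,k-j},  j = 1..k-1.
Step k = 1:
  phi_11 = rho(1) = -0.1957.
Step k = 2:
  phi_22 = [rho(2) - phi_11 rho(1)] / [1 - phi_11 rho(1)] = [0.1547 - (-0.1957)(-0.1957)] / [1 - (-0.1957)(-0.1957)]
         = 0.11640151 / 0.96170151 = 0.121.
Therefore phi_{22} = 0.1210.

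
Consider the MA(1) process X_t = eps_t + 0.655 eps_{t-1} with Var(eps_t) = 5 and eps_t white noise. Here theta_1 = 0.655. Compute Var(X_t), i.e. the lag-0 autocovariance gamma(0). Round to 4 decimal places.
\gamma(0) = 7.1451

For an MA(q) process X_t = eps_t + sum_i theta_i eps_{t-i} with
Var(eps_t) = sigma^2, the variance is
  gamma(0) = sigma^2 * (1 + sum_i theta_i^2).
  sum_i theta_i^2 = (0.655)^2 = 0.429025.
  gamma(0) = 5 * (1 + 0.429025) = 5 * 1.429025 = 7.145125, which rounds to 7.1451.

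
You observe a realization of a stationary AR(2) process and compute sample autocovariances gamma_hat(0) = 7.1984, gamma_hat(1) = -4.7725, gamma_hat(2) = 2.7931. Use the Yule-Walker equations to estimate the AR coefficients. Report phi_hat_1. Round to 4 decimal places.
\hat\phi_{1} = -0.7240

The Yule-Walker equations for an AR(p) process read, in matrix form,
  Gamma_p phi = r_p,   with   (Gamma_p)_{ij} = gamma(|i - j|),
                       (r_p)_i = gamma(i),   i,j = 1..p.
Substitute the sample gammas (Toeplitz matrix and right-hand side of size 2):
  Gamma_p = [[7.1984, -4.7725], [-4.7725, 7.1984]]
  r_p     = [-4.7725, 2.7931]
Written out:
  7.1984 phi_1 - 4.7725 phi_2 = -4.7725
  -4.7725 phi_1 + 7.1984 phi_2 = 2.7931
Solve by Cramer's rule:
  det = gamma(0)^2 - gamma(1)^2 = (7.1984)^2 - (-4.7725)^2 = 51.81696256 - 22.77675625 = 29.04020631
  phi_hat_1 = [gamma(1) gamma(0) - gamma(1) gamma(2)] / det = [(-4.7725)(7.1984) - (-4.7725)(2.7931)] / 29.04020631 = -21.02429425 / 29.04020631 = -0.724
  phi_hat_2 = [gamma(0) gamma(2) - gamma(1)^2] / det = [(7.1984)(2.7931) - (-4.7725)^2] / 29.04020631 = -2.67090521 / 29.04020631 = -0.092
So phi_hat = [-0.7240, -0.0920].
Therefore phi_hat_1 = -0.7240.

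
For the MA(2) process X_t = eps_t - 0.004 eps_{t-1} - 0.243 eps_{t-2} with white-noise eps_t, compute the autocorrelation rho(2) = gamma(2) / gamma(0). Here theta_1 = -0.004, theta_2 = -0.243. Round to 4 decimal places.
\rho(2) = -0.2294

For an MA(q) process with theta_0 = 1, the autocovariance is
  gamma(k) = sigma^2 * sum_{i=0..q-k} theta_i * theta_{i+k},
and rho(k) = gamma(k) / gamma(0). Sigma^2 cancels.
  numerator   = (1)*(-0.243) = -0.243.
  denominator = (1)^2 + (-0.004)^2 + (-0.243)^2 = 1.059065.
  rho(2) = -0.243 / 1.059065 = -0.2294.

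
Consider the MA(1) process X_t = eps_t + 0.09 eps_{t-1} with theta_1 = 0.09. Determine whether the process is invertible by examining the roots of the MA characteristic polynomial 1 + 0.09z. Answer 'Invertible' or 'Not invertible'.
\text{Invertible}

The MA(q) characteristic polynomial is P(z) = 1 + 0.09z.
Invertibility requires all roots to lie outside the unit circle, i.e. |z| > 1 for every root.
This is linear in z: 1 + (0.09) z = 0  =>  z = -1/(0.09) = -11.111111,  |z| = 11.111111.
Moduli of all roots: 11.1111.
All moduli strictly greater than 1? Yes.
Verdict: Invertible.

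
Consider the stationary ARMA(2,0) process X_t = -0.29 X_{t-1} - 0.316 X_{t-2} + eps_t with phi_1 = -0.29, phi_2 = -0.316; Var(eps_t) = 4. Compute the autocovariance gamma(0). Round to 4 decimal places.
\gamma(0) = 4.6705

Multiply the model equation by X_{t-k} and take expectations. With theta_0 = psi_0 = 1 and psi_j the MA(infinity) weights, this gives
  gamma(k) - sum_i phi_i gamma(k-i) = c_k,
  c_k = sigma^2 * sum_{j=k..q} theta_j psi_{j-k}   (c_k = 0 for k > q),
using gamma(-m) = gamma(m).
Pure AR (q = 0): c_0 = sigma^2 = 4, c_k = 0 for k >= 1.
Equations for k = 0, 1, 2 (AR order 2, c_2 = 0):
  (E0) gamma(0) = phi_1 gamma(1) + phi_2 gamma(2) + c_0
  (E1) gamma(1) = phi_1 gamma(0) + phi_2 gamma(1) + c_1
  (E2) gamma(2) = phi_1 gamma(1) + phi_2 gamma(0)
From (E1): gamma(1) = A gamma(0) + B with
  A = phi_1 / (1 - phi_2) = -0.29 / 1.316 = -0.220365,   B = c_1 / (1 - phi_2) = 0 / 1.316 = 0.
Insert (E2) into (E0): gamma(0) (1 - phi_2^2) = phi_1 (1 + phi_2) gamma(1) + c_0.
  phi_1 (1 + phi_2) = (-0.29)(0.684) = -0.19836,   1 - phi_2^2 = 0.900144.
Replace gamma(1) by A gamma(0) + B and collect gamma(0):
  gamma(0) [0.900144 - (-0.19836)(-0.220365)] = c_0 = 4
  gamma(0) * 0.856432 = 4
  gamma(0) = 4 / 0.856432 = 4.670538.
Therefore gamma(0) = 4.6705 (to 4 decimal places).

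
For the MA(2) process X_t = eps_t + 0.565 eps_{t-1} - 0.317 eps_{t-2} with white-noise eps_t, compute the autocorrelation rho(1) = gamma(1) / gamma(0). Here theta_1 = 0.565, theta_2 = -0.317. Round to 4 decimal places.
\rho(1) = 0.2718

For an MA(q) process with theta_0 = 1, the autocovariance is
  gamma(k) = sigma^2 * sum_{i=0..q-k} theta_i * theta_{i+k},
and rho(k) = gamma(k) / gamma(0). Sigma^2 cancels.
  numerator   = (1)*(0.565) + (0.565)*(-0.317) = 0.385895.
  denominator = (1)^2 + (0.565)^2 + (-0.317)^2 = 1.419714.
  rho(1) = 0.385895 / 1.419714 = 0.2718.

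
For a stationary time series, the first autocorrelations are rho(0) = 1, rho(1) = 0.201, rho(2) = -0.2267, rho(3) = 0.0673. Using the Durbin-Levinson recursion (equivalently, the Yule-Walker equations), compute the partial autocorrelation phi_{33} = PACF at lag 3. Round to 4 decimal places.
\phi_{33} = 0.2050

The PACF at lag k is phi_{kk}, the last component of the solution
to the Yule-Walker system G_k phi = r_k where
  (G_k)_{ij} = rho(|i - j|), (r_k)_i = rho(i), i,j = 1..k.
Equivalently, Durbin-Levinson gives phi_{kk} iteratively:
  phi_{11} = rho(1)
  phi_{kk} = [rho(k) - sum_{j=1..k-1} phi_{k-1,j} rho(k-j)]
            / [1 - sum_{j=1..k-1} phi_{k-1,j} rho(j)],
  phi_{k,j} = phi_{k-1,j} - phi_{kk} phi_{k-1,k-j},  j = 1..k-1.
Step k = 1:
  phi_11 = rho(1) = 0.201.
Step k = 2:
  phi_22 = [rho(2) - phi_11 rho(1)] / [1 - phi_11 rho(1)] = [-0.2267 - (0.201)(0.201)] / [1 - (0.201)(0.201)]
         = -0.267101 / 0.959599 = -0.278346.
  Update: phi_21 = phi_11 - phi_22 phi_11 = 0.201 - (-0.278346)(0.201) = 0.256948.
Step k = 3:
  phi_33 = [rho(3) - phi_21 rho(2) - phi_22 rho(1)] / [1 - phi_21 rho(1) - phi_22 rho(2)]
    numerator   = 0.0673 - (0.256948)(-0.2267) - (-0.278346)(0.201) = 0.18149767
    denominator = 1 - (0.256948)(0.201) - (-0.278346)(-0.2267) = 0.88525238
  phi_33 = 0.18149767 / 0.88525238 = 0.205.
Therefore phi_{33} = 0.2050.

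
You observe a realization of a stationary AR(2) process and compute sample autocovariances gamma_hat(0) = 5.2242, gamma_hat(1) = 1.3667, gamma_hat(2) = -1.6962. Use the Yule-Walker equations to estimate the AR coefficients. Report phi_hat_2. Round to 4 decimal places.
\hat\phi_{2} = -0.4220

The Yule-Walker equations for an AR(p) process read, in matrix form,
  Gamma_p phi = r_p,   with   (Gamma_p)_{ij} = gamma(|i - j|),
                       (r_p)_i = gamma(i),   i,j = 1..p.
Substitute the sample gammas (Toeplitz matrix and right-hand side of size 2):
  Gamma_p = [[5.2242, 1.3667], [1.3667, 5.2242]]
  r_p     = [1.3667, -1.6962]
Written out:
  5.2242 phi_1 + 1.3667 phi_2 = 1.3667
  1.3667 phi_1 + 5.2242 phi_2 = -1.6962
Solve by Cramer's rule:
  det = gamma(0)^2 - gamma(1)^2 = (5.2242)^2 - (1.3667)^2 = 27.29226564 - 1.86786889 = 25.42439675
  phi_hat_1 = [gamma(1) gamma(0) - gamma(1) gamma(2)] / det = [(1.3667)(5.2242) - (1.3667)(-1.6962)] / 25.42439675 = 9.45811068 / 25.42439675 = 0.372
  phi_hat_2 = [gamma(0) gamma(2) - gamma(1)^2] / det = [(5.2242)(-1.6962) - (1.3667)^2] / 25.42439675 = -10.72915693 / 25.42439675 = -0.422
So phi_hat = [0.3720, -0.4220].
Therefore phi_hat_2 = -0.4220.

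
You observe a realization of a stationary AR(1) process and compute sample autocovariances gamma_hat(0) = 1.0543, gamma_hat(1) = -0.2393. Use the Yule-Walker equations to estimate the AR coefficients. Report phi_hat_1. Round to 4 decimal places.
\hat\phi_{1} = -0.2270

The Yule-Walker equations for an AR(p) process read, in matrix form,
  Gamma_p phi = r_p,   with   (Gamma_p)_{ij} = gamma(|i - j|),
                       (r_p)_i = gamma(i),   i,j = 1..p.
Substitute the sample gammas (Toeplitz matrix and right-hand side of size 1):
  Gamma_p = [[1.0543]]
  r_p     = [-0.2393]
With p = 1 this is the single equation gamma(0) phi_1 = gamma(1):
  phi_hat_1 = gamma(1) / gamma(0) = -0.2393 / 1.0543 = -0.2270.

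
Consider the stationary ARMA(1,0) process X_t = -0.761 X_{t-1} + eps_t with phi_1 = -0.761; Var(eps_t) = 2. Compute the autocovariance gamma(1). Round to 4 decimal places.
\gamma(1) = -3.6162

Multiply the model equation by X_{t-k} and take expectations. With theta_0 = psi_0 = 1 and psi_j the MA(infinity) weights, this gives
  gamma(k) - sum_i phi_i gamma(k-i) = c_k,
  c_k = sigma^2 * sum_{j=k..q} theta_j psi_{j-k}   (c_k = 0 for k > q),
using gamma(-m) = gamma(m).
Pure AR (q = 0): c_0 = sigma^2 = 2, c_k = 0 for k >= 1.
Equations for k = 0 and k = 1 (AR order 1):
  gamma(0) = phi_1 gamma(1) + c_0
  gamma(1) = phi_1 gamma(0) + c_1
Substituting the second into the first: gamma(0) (1 - phi_1^2) = c_0 + phi_1 c_1, so
  gamma(0) = c_0 / (1 - phi_1^2) = 2 / (1 - (-0.761)^2) = 2 / 0.420879 = 4.75196.
  gamma(1) = phi_1 gamma(0) = (-0.761)(4.75196) = -3.616241.
Therefore gamma(1) = -3.6162 (to 4 decimal places).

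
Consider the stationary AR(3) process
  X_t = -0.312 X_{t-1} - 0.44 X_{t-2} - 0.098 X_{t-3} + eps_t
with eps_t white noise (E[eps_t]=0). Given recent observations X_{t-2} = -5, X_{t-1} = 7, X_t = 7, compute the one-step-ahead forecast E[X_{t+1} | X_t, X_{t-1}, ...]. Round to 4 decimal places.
E[X_{t+1} \mid \mathcal F_t] = -4.7740

For an AR(p) model X_t = c + sum_i phi_i X_{t-i} + eps_t, the
one-step-ahead conditional mean is
  E[X_{t+1} | X_t, ...] = c + sum_i phi_i X_{t+1-i}.
Substitute known values:
  E[X_{t+1} | ...] = (-0.312) * (7) + (-0.44) * (7) + (-0.098) * (-5)
                   = -4.7740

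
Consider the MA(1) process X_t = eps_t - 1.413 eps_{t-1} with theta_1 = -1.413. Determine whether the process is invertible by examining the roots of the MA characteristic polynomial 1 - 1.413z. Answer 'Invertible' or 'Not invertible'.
\text{Not invertible}

The MA(q) characteristic polynomial is P(z) = 1 - 1.413z.
Invertibility requires all roots to lie outside the unit circle, i.e. |z| > 1 for every root.
This is linear in z: 1 + (-1.413) z = 0  =>  z = -1/(-1.413) = 0.707714,  |z| = 0.707714.
Moduli of all roots: 0.7077.
All moduli strictly greater than 1? No.
Verdict: Not invertible.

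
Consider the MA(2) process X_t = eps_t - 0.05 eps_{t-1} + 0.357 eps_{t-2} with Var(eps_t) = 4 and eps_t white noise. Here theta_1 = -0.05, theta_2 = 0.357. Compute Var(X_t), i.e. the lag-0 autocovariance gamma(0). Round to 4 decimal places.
\gamma(0) = 4.5198

For an MA(q) process X_t = eps_t + sum_i theta_i eps_{t-i} with
Var(eps_t) = sigma^2, the variance is
  gamma(0) = sigma^2 * (1 + sum_i theta_i^2).
  sum_i theta_i^2 = (-0.05)^2 + (0.357)^2 = 0.0025 + 0.127449 = 0.129949.
  gamma(0) = 4 * (1 + 0.129949) = 4 * 1.129949 = 4.519796, which rounds to 4.5198.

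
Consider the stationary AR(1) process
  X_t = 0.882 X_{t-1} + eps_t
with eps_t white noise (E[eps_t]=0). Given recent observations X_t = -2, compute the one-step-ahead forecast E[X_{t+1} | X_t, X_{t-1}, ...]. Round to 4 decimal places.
E[X_{t+1} \mid \mathcal F_t] = -1.7640

For an AR(p) model X_t = c + sum_i phi_i X_{t-i} + eps_t, the
one-step-ahead conditional mean is
  E[X_{t+1} | X_t, ...] = c + sum_i phi_i X_{t+1-i}.
Substitute known values:
  E[X_{t+1} | ...] = (0.882) * (-2)
                   = -1.7640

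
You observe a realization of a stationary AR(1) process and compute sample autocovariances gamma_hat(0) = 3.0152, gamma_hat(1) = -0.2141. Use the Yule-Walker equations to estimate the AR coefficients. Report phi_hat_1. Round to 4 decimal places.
\hat\phi_{1} = -0.0710

The Yule-Walker equations for an AR(p) process read, in matrix form,
  Gamma_p phi = r_p,   with   (Gamma_p)_{ij} = gamma(|i - j|),
                       (r_p)_i = gamma(i),   i,j = 1..p.
Substitute the sample gammas (Toeplitz matrix and right-hand side of size 1):
  Gamma_p = [[3.0152]]
  r_p     = [-0.2141]
With p = 1 this is the single equation gamma(0) phi_1 = gamma(1):
  phi_hat_1 = gamma(1) / gamma(0) = -0.2141 / 3.0152 = -0.0710.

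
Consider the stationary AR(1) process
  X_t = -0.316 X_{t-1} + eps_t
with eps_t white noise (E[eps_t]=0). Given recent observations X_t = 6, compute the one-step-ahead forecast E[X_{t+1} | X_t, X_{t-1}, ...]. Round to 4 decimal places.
E[X_{t+1} \mid \mathcal F_t] = -1.8960

For an AR(p) model X_t = c + sum_i phi_i X_{t-i} + eps_t, the
one-step-ahead conditional mean is
  E[X_{t+1} | X_t, ...] = c + sum_i phi_i X_{t+1-i}.
Substitute known values:
  E[X_{t+1} | ...] = (-0.316) * (6)
                   = -1.8960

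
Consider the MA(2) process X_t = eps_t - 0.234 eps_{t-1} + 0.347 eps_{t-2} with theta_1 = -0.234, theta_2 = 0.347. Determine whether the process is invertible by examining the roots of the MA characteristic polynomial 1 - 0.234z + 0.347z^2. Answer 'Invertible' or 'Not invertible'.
\text{Invertible}

The MA(q) characteristic polynomial is P(z) = 1 - 0.234z + 0.347z^2.
Invertibility requires all roots to lie outside the unit circle, i.e. |z| > 1 for every root.
Set 1 + (-0.234) z + (0.347) z^2 = 0, i.e. a z^2 + b z + c = 0 with a = 0.347, b = -0.234, c = 1.
Discriminant D = b^2 - 4ac = (-0.234)^2 - 4*(0.347)*1 = 0.054756 - (1.388) = -1.333244.
D < 0, so the roots are the complex-conjugate pair z = (-b +/- i sqrt(-D)) / (2a) = 0.3372 +/- 1.6638i.
For a conjugate pair |z|^2 = z * conj(z) = (product of roots) = c/a = 1/(0.347) = 2.881844, so |z| = sqrt(2.881844) = 1.6976 for both roots.
Moduli of all roots: 1.6976, 1.6976.
All moduli strictly greater than 1? Yes.
Verdict: Invertible.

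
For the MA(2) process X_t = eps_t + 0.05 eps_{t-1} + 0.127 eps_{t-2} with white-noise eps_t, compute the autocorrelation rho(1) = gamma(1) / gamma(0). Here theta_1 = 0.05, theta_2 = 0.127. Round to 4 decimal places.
\rho(1) = 0.0553

For an MA(q) process with theta_0 = 1, the autocovariance is
  gamma(k) = sigma^2 * sum_{i=0..q-k} theta_i * theta_{i+k},
and rho(k) = gamma(k) / gamma(0). Sigma^2 cancels.
  numerator   = (1)*(0.05) + (0.05)*(0.127) = 0.05635.
  denominator = (1)^2 + (0.05)^2 + (0.127)^2 = 1.018629.
  rho(1) = 0.05635 / 1.018629 = 0.0553.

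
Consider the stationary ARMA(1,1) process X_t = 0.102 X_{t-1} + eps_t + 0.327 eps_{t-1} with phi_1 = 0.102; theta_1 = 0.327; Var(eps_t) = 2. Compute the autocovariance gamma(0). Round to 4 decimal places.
\gamma(0) = 2.3720

Multiply the model equation by X_{t-k} and take expectations. With theta_0 = psi_0 = 1 and psi_j the MA(infinity) weights, this gives
  gamma(k) - sum_i phi_i gamma(k-i) = c_k,
  c_k = sigma^2 * sum_{j=k..q} theta_j psi_{j-k}   (c_k = 0 for k > q),
using gamma(-m) = gamma(m).
psi-weights needed (psi_j = theta_j + sum_i phi_i psi_{j-i}):
  psi_1 = theta_1 + phi_1 = 0.327 + (0.102) = 0.429
Right-hand sides:
  c_0 = sigma^2 (1 + theta_1 psi_1) = 2 * (1 + (0.327)(0.429)) = 2 * 1.140283 = 2.280566
  c_1 = sigma^2 theta_1 = 2 * (0.327) = 0.654
  c_2 = 0
Equations for k = 0 and k = 1 (AR order 1):
  gamma(0) = phi_1 gamma(1) + c_0
  gamma(1) = phi_1 gamma(0) + c_1
Substituting the second into the first: gamma(0) (1 - phi_1^2) = c_0 + phi_1 c_1, so
  gamma(0) = (c_0 + phi_1 c_1) / (1 - phi_1^2) = (2.280566 + (0.102)(0.654)) / (1 - (0.102)^2) = 2.347274 / 0.989596 = 2.371952.
Therefore gamma(0) = 2.3720 (to 4 decimal places).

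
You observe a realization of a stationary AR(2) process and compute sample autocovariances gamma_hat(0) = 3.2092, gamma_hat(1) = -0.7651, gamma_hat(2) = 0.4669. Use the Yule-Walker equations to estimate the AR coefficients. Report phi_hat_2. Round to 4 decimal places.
\hat\phi_{2} = 0.0940

The Yule-Walker equations for an AR(p) process read, in matrix form,
  Gamma_p phi = r_p,   with   (Gamma_p)_{ij} = gamma(|i - j|),
                       (r_p)_i = gamma(i),   i,j = 1..p.
Substitute the sample gammas (Toeplitz matrix and right-hand side of size 2):
  Gamma_p = [[3.2092, -0.7651], [-0.7651, 3.2092]]
  r_p     = [-0.7651, 0.4669]
Written out:
  3.2092 phi_1 - 0.7651 phi_2 = -0.7651
  -0.7651 phi_1 + 3.2092 phi_2 = 0.4669
Solve by Cramer's rule:
  det = gamma(0)^2 - gamma(1)^2 = (3.2092)^2 - (-0.7651)^2 = 10.29896464 - 0.58537801 = 9.71358663
  phi_hat_1 = [gamma(1) gamma(0) - gamma(1) gamma(2)] / det = [(-0.7651)(3.2092) - (-0.7651)(0.4669)] / 9.71358663 = -2.09813373 / 9.71358663 = -0.216
  phi_hat_2 = [gamma(0) gamma(2) - gamma(1)^2] / det = [(3.2092)(0.4669) - (-0.7651)^2] / 9.71358663 = 0.91299747 / 9.71358663 = 0.094
So phi_hat = [-0.2160, 0.0940].
Therefore phi_hat_2 = 0.0940.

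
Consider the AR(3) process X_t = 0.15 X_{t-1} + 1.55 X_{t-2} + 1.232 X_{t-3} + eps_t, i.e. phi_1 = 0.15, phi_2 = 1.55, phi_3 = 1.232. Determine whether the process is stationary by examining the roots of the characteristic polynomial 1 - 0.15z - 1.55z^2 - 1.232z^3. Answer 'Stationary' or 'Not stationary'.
\text{Not stationary}

The AR(p) characteristic polynomial is P(z) = 1 - 0.15z - 1.55z^2 - 1.232z^3.
Stationarity requires all roots to lie outside the unit circle, i.e. |z| > 1 for every root.
Degree 3: look for a simple real root z0 first, then factor out (1 - z/z0) and solve the remaining quadratic.
Testing z0 = 0.625: P(0.625) = 1 + (-0.15)(0.625) + (-1.55)(0.625)^2 + (-1.232)(0.625)^3
  = 1 + (-0.09375) + (-0.605469) + (-0.300781) = 0.  So z_0 = 0.625 is a root, |z_0| = 0.625.
Divide out the factor (1 - 1.6 z) = (1 - z/z0) (since 1/z0 = 1.6):
  P(z) = (1 - 1.6 z)(1 + (1.45) z + (0.77) z^2)
  [check: z-coef 1.45 - (1.6) = -0.15; z^2-coef 0.77 - (1.6)(1.45) = -1.55; z^3-coef -(1.6)(0.77) = -1.232.]
Remaining roots from the quadratic factor 1 + (1.45) z + (0.77) z^2:
  Set 1 + (1.45) z + (0.77) z^2 = 0, i.e. a z^2 + b z + c = 0 with a = 0.77, b = 1.45, c = 1.
  Discriminant D = b^2 - 4ac = (1.45)^2 - 4*(0.77)*1 = 2.1025 - (3.08) = -0.9775.
  D < 0, so the roots are the complex-conjugate pair z = (-b +/- i sqrt(-D)) / (2a) = -0.9416 +/- 0.642i.
  For a conjugate pair |z|^2 = z * conj(z) = (product of roots) = c/a = 1/(0.77) = 1.298701, so |z| = sqrt(1.298701) = 1.1396 for both roots.
Moduli of all roots: 0.6250, 1.1396, 1.1396.
All moduli strictly greater than 1? No.
Verdict: Not stationary.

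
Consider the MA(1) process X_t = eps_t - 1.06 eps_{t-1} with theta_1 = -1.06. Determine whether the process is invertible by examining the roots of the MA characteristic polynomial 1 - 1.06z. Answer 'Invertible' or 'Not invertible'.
\text{Not invertible}

The MA(q) characteristic polynomial is P(z) = 1 - 1.06z.
Invertibility requires all roots to lie outside the unit circle, i.e. |z| > 1 for every root.
This is linear in z: 1 + (-1.06) z = 0  =>  z = -1/(-1.06) = 0.943396,  |z| = 0.943396.
Moduli of all roots: 0.9434.
All moduli strictly greater than 1? No.
Verdict: Not invertible.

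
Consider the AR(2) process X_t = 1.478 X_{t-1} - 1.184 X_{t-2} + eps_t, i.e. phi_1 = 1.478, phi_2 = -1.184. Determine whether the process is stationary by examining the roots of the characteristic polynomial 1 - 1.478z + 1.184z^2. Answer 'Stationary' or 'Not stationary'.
\text{Not stationary}

The AR(p) characteristic polynomial is P(z) = 1 - 1.478z + 1.184z^2.
Stationarity requires all roots to lie outside the unit circle, i.e. |z| > 1 for every root.
Set 1 + (-1.478) z + (1.184) z^2 = 0, i.e. a z^2 + b z + c = 0 with a = 1.184, b = -1.478, c = 1.
Discriminant D = b^2 - 4ac = (-1.478)^2 - 4*(1.184)*1 = 2.184484 - (4.736) = -2.551516.
D < 0, so the roots are the complex-conjugate pair z = (-b +/- i sqrt(-D)) / (2a) = 0.6242 +/- 0.6746i.
For a conjugate pair |z|^2 = z * conj(z) = (product of roots) = c/a = 1/(1.184) = 0.844595, so |z| = sqrt(0.844595) = 0.919 for both roots.
Moduli of all roots: 0.9190, 0.9190.
All moduli strictly greater than 1? No.
Verdict: Not stationary.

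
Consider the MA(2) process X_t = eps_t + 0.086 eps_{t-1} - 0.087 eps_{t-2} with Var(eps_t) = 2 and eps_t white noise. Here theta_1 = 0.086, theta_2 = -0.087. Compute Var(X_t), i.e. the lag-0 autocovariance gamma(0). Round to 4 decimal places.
\gamma(0) = 2.0299

For an MA(q) process X_t = eps_t + sum_i theta_i eps_{t-i} with
Var(eps_t) = sigma^2, the variance is
  gamma(0) = sigma^2 * (1 + sum_i theta_i^2).
  sum_i theta_i^2 = (0.086)^2 + (-0.087)^2 = 0.007396 + 0.007569 = 0.014965.
  gamma(0) = 2 * (1 + 0.014965) = 2 * 1.014965 = 2.02993, which rounds to 2.0299.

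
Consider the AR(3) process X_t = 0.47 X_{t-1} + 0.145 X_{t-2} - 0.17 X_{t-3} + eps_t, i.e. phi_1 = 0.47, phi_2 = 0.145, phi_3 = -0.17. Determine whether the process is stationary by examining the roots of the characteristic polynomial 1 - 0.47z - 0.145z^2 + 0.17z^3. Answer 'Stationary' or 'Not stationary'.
\text{Stationary}

The AR(p) characteristic polynomial is P(z) = 1 - 0.47z - 0.145z^2 + 0.17z^3.
Stationarity requires all roots to lie outside the unit circle, i.e. |z| > 1 for every root.
Degree 3: look for a simple real root z0 first, then factor out (1 - z/z0) and solve the remaining quadratic.
Testing z0 = -2: P(-2) = 1 + (-0.47)(-2) + (-0.145)(-2)^2 + (0.17)(-2)^3
  = 1 + (0.94) + (-0.58) + (-1.36) = 0.  So z_0 = -2 is a root, |z_0| = 2.
Divide out the factor (1 + 0.5 z) = (1 - z/z0) (since 1/z0 = -0.5):
  P(z) = (1 + 0.5 z)(1 + (-0.97) z + (0.34) z^2)
  [check: z-coef -0.97 - (-0.5) = -0.47; z^2-coef 0.34 - (-0.5)(-0.97) = -0.145; z^3-coef -(-0.5)(0.34) = 0.17.]
Remaining roots from the quadratic factor 1 + (-0.97) z + (0.34) z^2:
  Set 1 + (-0.97) z + (0.34) z^2 = 0, i.e. a z^2 + b z + c = 0 with a = 0.34, b = -0.97, c = 1.
  Discriminant D = b^2 - 4ac = (-0.97)^2 - 4*(0.34)*1 = 0.9409 - (1.36) = -0.4191.
  D < 0, so the roots are the complex-conjugate pair z = (-b +/- i sqrt(-D)) / (2a) = 1.4265 +/- 0.952i.
  For a conjugate pair |z|^2 = z * conj(z) = (product of roots) = c/a = 1/(0.34) = 2.941176, so |z| = sqrt(2.941176) = 1.715 for both roots.
Moduli of all roots: 2.0000, 1.7150, 1.7150.
All moduli strictly greater than 1? Yes.
Verdict: Stationary.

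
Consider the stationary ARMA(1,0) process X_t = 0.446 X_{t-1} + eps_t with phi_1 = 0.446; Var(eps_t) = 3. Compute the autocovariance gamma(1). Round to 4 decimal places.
\gamma(1) = 1.6702

Multiply the model equation by X_{t-k} and take expectations. With theta_0 = psi_0 = 1 and psi_j the MA(infinity) weights, this gives
  gamma(k) - sum_i phi_i gamma(k-i) = c_k,
  c_k = sigma^2 * sum_{j=k..q} theta_j psi_{j-k}   (c_k = 0 for k > q),
using gamma(-m) = gamma(m).
Pure AR (q = 0): c_0 = sigma^2 = 3, c_k = 0 for k >= 1.
Equations for k = 0 and k = 1 (AR order 1):
  gamma(0) = phi_1 gamma(1) + c_0
  gamma(1) = phi_1 gamma(0) + c_1
Substituting the second into the first: gamma(0) (1 - phi_1^2) = c_0 + phi_1 c_1, so
  gamma(0) = c_0 / (1 - phi_1^2) = 3 / (1 - (0.446)^2) = 3 / 0.801084 = 3.744926.
  gamma(1) = phi_1 gamma(0) = (0.446)(3.744926) = 1.670237.
Therefore gamma(1) = 1.6702 (to 4 decimal places).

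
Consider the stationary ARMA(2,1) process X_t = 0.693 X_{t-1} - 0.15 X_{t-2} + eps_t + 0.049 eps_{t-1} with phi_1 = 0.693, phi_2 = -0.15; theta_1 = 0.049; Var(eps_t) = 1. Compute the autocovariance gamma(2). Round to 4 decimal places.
\gamma(2) = 0.4858

Multiply the model equation by X_{t-k} and take expectations. With theta_0 = psi_0 = 1 and psi_j the MA(infinity) weights, this gives
  gamma(k) - sum_i phi_i gamma(k-i) = c_k,
  c_k = sigma^2 * sum_{j=k..q} theta_j psi_{j-k}   (c_k = 0 for k > q),
using gamma(-m) = gamma(m).
psi-weights needed (psi_j = theta_j + sum_i phi_i psi_{j-i}):
  psi_1 = theta_1 + phi_1 = 0.049 + (0.693) = 0.742
Right-hand sides:
  c_0 = sigma^2 (1 + theta_1 psi_1) = 1 * (1 + (0.049)(0.742)) = 1 * 1.036358 = 1.036358
  c_1 = sigma^2 theta_1 = 1 * (0.049) = 0.049
  c_2 = 0
Equations for k = 0, 1, 2 (AR order 2, c_2 = 0):
  (E0) gamma(0) = phi_1 gamma(1) + phi_2 gamma(2) + c_0
  (E1) gamma(1) = phi_1 gamma(0) + phi_2 gamma(1) + c_1
  (E2) gamma(2) = phi_1 gamma(1) + phi_2 gamma(0)
From (E1): gamma(1) = A gamma(0) + B with
  A = phi_1 / (1 - phi_2) = 0.693 / 1.15 = 0.602609,   B = c_1 / (1 - phi_2) = 0.049 / 1.15 = 0.042609.
Insert (E2) into (E0): gamma(0) (1 - phi_2^2) = phi_1 (1 + phi_2) gamma(1) + c_0.
  phi_1 (1 + phi_2) = (0.693)(0.85) = 0.58905,   1 - phi_2^2 = 0.9775.
Replace gamma(1) by A gamma(0) + B and collect gamma(0):
  gamma(0) [0.9775 - (0.58905)(0.602609)] = (0.58905)(0.042609) + 1.036358
  gamma(0) * 0.622533 = 1.061457
  gamma(0) = 1.061457 / 0.622533 = 1.70506.
  gamma(1) = A gamma(0) + B = (0.602609)(1.70506) + (0.042609) = 1.070093.
  gamma(2) = phi_1 gamma(1) + phi_2 gamma(0) = (0.693)(1.070093) + (-0.15)(1.70506) = 0.485815.
Therefore gamma(2) = 0.4858 (to 4 decimal places).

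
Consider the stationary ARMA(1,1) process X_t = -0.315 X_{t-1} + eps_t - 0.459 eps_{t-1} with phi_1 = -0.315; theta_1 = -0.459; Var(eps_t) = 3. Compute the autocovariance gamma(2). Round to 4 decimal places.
\gamma(2) = 0.9294

Multiply the model equation by X_{t-k} and take expectations. With theta_0 = psi_0 = 1 and psi_j the MA(infinity) weights, this gives
  gamma(k) - sum_i phi_i gamma(k-i) = c_k,
  c_k = sigma^2 * sum_{j=k..q} theta_j psi_{j-k}   (c_k = 0 for k > q),
using gamma(-m) = gamma(m).
psi-weights needed (psi_j = theta_j + sum_i phi_i psi_{j-i}):
  psi_1 = theta_1 + phi_1 = -0.459 + (-0.315) = -0.774
Right-hand sides:
  c_0 = sigma^2 (1 + theta_1 psi_1) = 3 * (1 + (-0.459)(-0.774)) = 3 * 1.355266 = 4.065798
  c_1 = sigma^2 theta_1 = 3 * (-0.459) = -1.377
  c_2 = 0
Equations for k = 0 and k = 1 (AR order 1):
  gamma(0) = phi_1 gamma(1) + c_0
  gamma(1) = phi_1 gamma(0) + c_1
Substituting the second into the first: gamma(0) (1 - phi_1^2) = c_0 + phi_1 c_1, so
  gamma(0) = (c_0 + phi_1 c_1) / (1 - phi_1^2) = (4.065798 + (-0.315)(-1.377)) / (1 - (-0.315)^2) = 4.499553 / 0.900775 = 4.995202.
  gamma(1) = phi_1 gamma(0) + c_1 = (-0.315)(4.995202) + (-1.377) = -2.950489.
For k = 2 (> q): gamma(2) = phi_1 gamma(1) = (-0.315)(-2.950489) = 0.929404.
Therefore gamma(2) = 0.9294 (to 4 decimal places).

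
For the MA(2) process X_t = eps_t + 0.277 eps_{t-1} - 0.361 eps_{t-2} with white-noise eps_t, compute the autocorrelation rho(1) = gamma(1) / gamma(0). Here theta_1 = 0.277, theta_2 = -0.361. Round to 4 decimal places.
\rho(1) = 0.1466

For an MA(q) process with theta_0 = 1, the autocovariance is
  gamma(k) = sigma^2 * sum_{i=0..q-k} theta_i * theta_{i+k},
and rho(k) = gamma(k) / gamma(0). Sigma^2 cancels.
  numerator   = (1)*(0.277) + (0.277)*(-0.361) = 0.177003.
  denominator = (1)^2 + (0.277)^2 + (-0.361)^2 = 1.20705.
  rho(1) = 0.177003 / 1.20705 = 0.1466.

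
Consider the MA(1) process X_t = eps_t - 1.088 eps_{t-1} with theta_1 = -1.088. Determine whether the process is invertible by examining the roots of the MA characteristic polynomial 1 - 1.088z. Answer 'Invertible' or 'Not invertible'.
\text{Not invertible}

The MA(q) characteristic polynomial is P(z) = 1 - 1.088z.
Invertibility requires all roots to lie outside the unit circle, i.e. |z| > 1 for every root.
This is linear in z: 1 + (-1.088) z = 0  =>  z = -1/(-1.088) = 0.919118,  |z| = 0.919118.
Moduli of all roots: 0.9191.
All moduli strictly greater than 1? No.
Verdict: Not invertible.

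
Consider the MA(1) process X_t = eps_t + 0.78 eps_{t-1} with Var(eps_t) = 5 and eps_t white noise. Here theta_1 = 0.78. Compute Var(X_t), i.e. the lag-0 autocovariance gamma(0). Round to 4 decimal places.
\gamma(0) = 8.0420

For an MA(q) process X_t = eps_t + sum_i theta_i eps_{t-i} with
Var(eps_t) = sigma^2, the variance is
  gamma(0) = sigma^2 * (1 + sum_i theta_i^2).
  sum_i theta_i^2 = (0.78)^2 = 0.6084.
  gamma(0) = 5 * (1 + 0.6084) = 5 * 1.6084 = 8.042, which rounds to 8.0420.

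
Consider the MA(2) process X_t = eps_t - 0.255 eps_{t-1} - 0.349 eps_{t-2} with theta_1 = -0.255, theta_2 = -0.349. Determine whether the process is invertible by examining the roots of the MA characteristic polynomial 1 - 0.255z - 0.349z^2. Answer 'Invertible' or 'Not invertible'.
\text{Invertible}

The MA(q) characteristic polynomial is P(z) = 1 - 0.255z - 0.349z^2.
Invertibility requires all roots to lie outside the unit circle, i.e. |z| > 1 for every root.
Set 1 + (-0.255) z + (-0.349) z^2 = 0, i.e. a z^2 + b z + c = 0 with a = -0.349, b = -0.255, c = 1.
Discriminant D = b^2 - 4ac = (-0.255)^2 - 4*(-0.349)*1 = 0.065025 - (-1.396) = 1.461025.
D >= 0, so the roots are real: z = (-b +/- sqrt(D)) / (2a) = (0.255 +/- 1.208729) / (-0.698).
  z_1 = (0.255 + 1.208729) / (-0.698) = -2.097,   |z_1| = 2.097.
  z_2 = (0.255 - 1.208729) / (-0.698) = 1.3664,   |z_2| = 1.3664.
Moduli of all roots: 2.0970, 1.3664.
All moduli strictly greater than 1? Yes.
Verdict: Invertible.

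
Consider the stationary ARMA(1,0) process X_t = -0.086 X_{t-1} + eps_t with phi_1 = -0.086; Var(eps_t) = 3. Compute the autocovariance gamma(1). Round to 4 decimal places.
\gamma(1) = -0.2599

Multiply the model equation by X_{t-k} and take expectations. With theta_0 = psi_0 = 1 and psi_j the MA(infinity) weights, this gives
  gamma(k) - sum_i phi_i gamma(k-i) = c_k,
  c_k = sigma^2 * sum_{j=k..q} theta_j psi_{j-k}   (c_k = 0 for k > q),
using gamma(-m) = gamma(m).
Pure AR (q = 0): c_0 = sigma^2 = 3, c_k = 0 for k >= 1.
Equations for k = 0 and k = 1 (AR order 1):
  gamma(0) = phi_1 gamma(1) + c_0
  gamma(1) = phi_1 gamma(0) + c_1
Substituting the second into the first: gamma(0) (1 - phi_1^2) = c_0 + phi_1 c_1, so
  gamma(0) = c_0 / (1 - phi_1^2) = 3 / (1 - (-0.086)^2) = 3 / 0.992604 = 3.022353.
  gamma(1) = phi_1 gamma(0) = (-0.086)(3.022353) = -0.259922.
Therefore gamma(1) = -0.2599 (to 4 decimal places).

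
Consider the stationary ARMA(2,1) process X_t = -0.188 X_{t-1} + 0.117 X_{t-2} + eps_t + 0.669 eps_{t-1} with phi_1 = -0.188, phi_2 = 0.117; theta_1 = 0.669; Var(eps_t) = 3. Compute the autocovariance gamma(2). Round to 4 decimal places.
\gamma(2) = 0.1544

Multiply the model equation by X_{t-k} and take expectations. With theta_0 = psi_0 = 1 and psi_j the MA(infinity) weights, this gives
  gamma(k) - sum_i phi_i gamma(k-i) = c_k,
  c_k = sigma^2 * sum_{j=k..q} theta_j psi_{j-k}   (c_k = 0 for k > q),
using gamma(-m) = gamma(m).
psi-weights needed (psi_j = theta_j + sum_i phi_i psi_{j-i}):
  psi_1 = theta_1 + phi_1 = 0.669 + (-0.188) = 0.481
Right-hand sides:
  c_0 = sigma^2 (1 + theta_1 psi_1) = 3 * (1 + (0.669)(0.481)) = 3 * 1.321789 = 3.965367
  c_1 = sigma^2 theta_1 = 3 * (0.669) = 2.007
  c_2 = 0
Equations for k = 0, 1, 2 (AR order 2, c_2 = 0):
  (E0) gamma(0) = phi_1 gamma(1) + phi_2 gamma(2) + c_0
  (E1) gamma(1) = phi_1 gamma(0) + phi_2 gamma(1) + c_1
  (E2) gamma(2) = phi_1 gamma(1) + phi_2 gamma(0)
From (E1): gamma(1) = A gamma(0) + B with
  A = phi_1 / (1 - phi_2) = -0.188 / 0.883 = -0.212911,   B = c_1 / (1 - phi_2) = 2.007 / 0.883 = 2.272933.
Insert (E2) into (E0): gamma(0) (1 - phi_2^2) = phi_1 (1 + phi_2) gamma(1) + c_0.
  phi_1 (1 + phi_2) = (-0.188)(1.117) = -0.209996,   1 - phi_2^2 = 0.986311.
Replace gamma(1) by A gamma(0) + B and collect gamma(0):
  gamma(0) [0.986311 - (-0.209996)(-0.212911)] = (-0.209996)(2.272933) + 3.965367
  gamma(0) * 0.941601 = 3.48806
  gamma(0) = 3.48806 / 0.941601 = 3.704394.
  gamma(1) = A gamma(0) + B = (-0.212911)(3.704394) + (2.272933) = 1.484229.
  gamma(2) = phi_1 gamma(1) + phi_2 gamma(0) = (-0.188)(1.484229) + (0.117)(3.704394) = 0.154379.
Therefore gamma(2) = 0.1544 (to 4 decimal places).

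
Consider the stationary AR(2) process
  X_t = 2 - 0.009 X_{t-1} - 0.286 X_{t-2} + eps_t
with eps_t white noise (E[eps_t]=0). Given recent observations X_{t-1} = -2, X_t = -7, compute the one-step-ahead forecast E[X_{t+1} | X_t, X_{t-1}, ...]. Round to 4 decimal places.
E[X_{t+1} \mid \mathcal F_t] = 2.6350

For an AR(p) model X_t = c + sum_i phi_i X_{t-i} + eps_t, the
one-step-ahead conditional mean is
  E[X_{t+1} | X_t, ...] = c + sum_i phi_i X_{t+1-i}.
Substitute known values:
  E[X_{t+1} | ...] = 2 + (-0.009) * (-7) + (-0.286) * (-2)
                   = 2.6350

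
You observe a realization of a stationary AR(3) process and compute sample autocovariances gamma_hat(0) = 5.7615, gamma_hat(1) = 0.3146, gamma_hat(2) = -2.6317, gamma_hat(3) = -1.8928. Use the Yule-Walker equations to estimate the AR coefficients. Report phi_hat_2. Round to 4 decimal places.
\hat\phi_{2} = -0.4340

The Yule-Walker equations for an AR(p) process read, in matrix form,
  Gamma_p phi = r_p,   with   (Gamma_p)_{ij} = gamma(|i - j|),
                       (r_p)_i = gamma(i),   i,j = 1..p.
Substitute the sample gammas (Toeplitz matrix and right-hand side of size 3):
  Gamma_p = [[5.7615, 0.3146, -2.6317], [0.3146, 5.7615, 0.3146], [-2.6317, 0.3146, 5.7615]]
  r_p     = [0.3146, -2.6317, -1.8928]
Written out (R1..R3):
  (R1) 5.7615 phi_1 + 0.3146 phi_2 - 2.6317 phi_3 = 0.3146
  (R2) 0.3146 phi_1 + 5.7615 phi_2 + 0.3146 phi_3 = -2.6317
  (R3) -2.6317 phi_1 + 0.3146 phi_2 + 5.7615 phi_3 = -1.8928
Gaussian elimination:
  R2 <- R2 - (0.3146/5.7615) R1 = R2 - (0.054604) R1:  5.744322 phi_2 + 0.458301 phi_3 = -2.648878
  R3 <- R3 - (-2.6317/5.7615) R1 = R3 - (-0.456773) R1:  0.458301 phi_2 + 4.559409 phi_3 = -1.749099
  R3 <- R3 - (0.458301/5.744322) R2 = R3 - (0.079783) R2:  4.522845 phi_3 = -1.537763
Back-substitution:
  phi_hat_3 = -1.537763 / 4.522845 = -0.339999
  phi_hat_2 = (-2.648878 - (0.458301)(-0.339999)) / 5.744322 = -0.434004
  phi_hat_1 = (0.3146 - (0.3146)(-0.434004) - (-2.6317)(-0.339999)) / 5.7615 = -0.077
So phi_hat = [-0.0770, -0.4340, -0.3400].
Therefore phi_hat_2 = -0.4340.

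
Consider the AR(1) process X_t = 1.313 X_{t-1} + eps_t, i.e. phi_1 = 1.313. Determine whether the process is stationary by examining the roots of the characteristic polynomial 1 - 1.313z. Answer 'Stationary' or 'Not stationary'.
\text{Not stationary}

The AR(p) characteristic polynomial is P(z) = 1 - 1.313z.
Stationarity requires all roots to lie outside the unit circle, i.e. |z| > 1 for every root.
This is linear in z: 1 + (-1.313) z = 0  =>  z = -1/(-1.313) = 0.761615,  |z| = 0.761615.
Moduli of all roots: 0.7616.
All moduli strictly greater than 1? No.
Verdict: Not stationary.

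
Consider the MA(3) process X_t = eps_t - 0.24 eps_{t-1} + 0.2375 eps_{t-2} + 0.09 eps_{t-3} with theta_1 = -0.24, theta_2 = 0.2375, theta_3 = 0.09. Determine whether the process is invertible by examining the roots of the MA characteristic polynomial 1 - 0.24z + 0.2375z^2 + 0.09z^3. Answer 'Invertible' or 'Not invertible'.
\text{Invertible}

The MA(q) characteristic polynomial is P(z) = 1 - 0.24z + 0.2375z^2 + 0.09z^3.
Invertibility requires all roots to lie outside the unit circle, i.e. |z| > 1 for every root.
Degree 3: look for a simple real root z0 first, then factor out (1 - z/z0) and solve the remaining quadratic.
Testing z0 = -4: P(-4) = 1 + (-0.24)(-4) + (0.2375)(-4)^2 + (0.09)(-4)^3
  = 1 + (0.96) + (3.8) + (-5.76) = 0.  So z_0 = -4 is a root, |z_0| = 4.
Divide out the factor (1 + 0.25 z) = (1 - z/z0) (since 1/z0 = -0.25):
  P(z) = (1 + 0.25 z)(1 + (-0.49) z + (0.36) z^2)
  [check: z-coef -0.49 - (-0.25) = -0.24; z^2-coef 0.36 - (-0.25)(-0.49) = 0.2375; z^3-coef -(-0.25)(0.36) = 0.09.]
Remaining roots from the quadratic factor 1 + (-0.49) z + (0.36) z^2:
  Set 1 + (-0.49) z + (0.36) z^2 = 0, i.e. a z^2 + b z + c = 0 with a = 0.36, b = -0.49, c = 1.
  Discriminant D = b^2 - 4ac = (-0.49)^2 - 4*(0.36)*1 = 0.2401 - (1.44) = -1.1999.
  D < 0, so the roots are the complex-conjugate pair z = (-b +/- i sqrt(-D)) / (2a) = 0.6806 +/- 1.5214i.
  For a conjugate pair |z|^2 = z * conj(z) = (product of roots) = c/a = 1/(0.36) = 2.777778, so |z| = sqrt(2.777778) = 1.6667 for both roots.
Moduli of all roots: 4.0000, 1.6667, 1.6667.
All moduli strictly greater than 1? Yes.
Verdict: Invertible.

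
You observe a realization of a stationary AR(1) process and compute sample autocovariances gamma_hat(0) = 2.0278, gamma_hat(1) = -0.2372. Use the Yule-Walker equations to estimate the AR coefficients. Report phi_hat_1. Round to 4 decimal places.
\hat\phi_{1} = -0.1170

The Yule-Walker equations for an AR(p) process read, in matrix form,
  Gamma_p phi = r_p,   with   (Gamma_p)_{ij} = gamma(|i - j|),
                       (r_p)_i = gamma(i),   i,j = 1..p.
Substitute the sample gammas (Toeplitz matrix and right-hand side of size 1):
  Gamma_p = [[2.0278]]
  r_p     = [-0.2372]
With p = 1 this is the single equation gamma(0) phi_1 = gamma(1):
  phi_hat_1 = gamma(1) / gamma(0) = -0.2372 / 2.0278 = -0.1170.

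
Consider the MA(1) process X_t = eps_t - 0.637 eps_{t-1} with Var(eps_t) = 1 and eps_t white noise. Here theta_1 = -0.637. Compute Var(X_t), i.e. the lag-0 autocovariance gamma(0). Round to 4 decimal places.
\gamma(0) = 1.4058

For an MA(q) process X_t = eps_t + sum_i theta_i eps_{t-i} with
Var(eps_t) = sigma^2, the variance is
  gamma(0) = sigma^2 * (1 + sum_i theta_i^2).
  sum_i theta_i^2 = (-0.637)^2 = 0.405769.
  gamma(0) = 1 * (1 + 0.405769) = 1 * 1.405769 = 1.405769, which rounds to 1.4058.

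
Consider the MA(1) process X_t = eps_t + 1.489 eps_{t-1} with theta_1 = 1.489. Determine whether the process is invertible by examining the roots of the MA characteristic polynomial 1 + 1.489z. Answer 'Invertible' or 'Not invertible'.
\text{Not invertible}

The MA(q) characteristic polynomial is P(z) = 1 + 1.489z.
Invertibility requires all roots to lie outside the unit circle, i.e. |z| > 1 for every root.
This is linear in z: 1 + (1.489) z = 0  =>  z = -1/(1.489) = -0.671592,  |z| = 0.671592.
Moduli of all roots: 0.6716.
All moduli strictly greater than 1? No.
Verdict: Not invertible.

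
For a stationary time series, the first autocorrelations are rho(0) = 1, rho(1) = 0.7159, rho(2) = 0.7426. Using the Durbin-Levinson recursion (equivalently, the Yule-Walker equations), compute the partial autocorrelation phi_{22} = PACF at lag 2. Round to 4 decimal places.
\phi_{22} = 0.4720

The PACF at lag k is phi_{kk}, the last component of the solution
to the Yule-Walker system G_k phi = r_k where
  (G_k)_{ij} = rho(|i - j|), (r_k)_i = rho(i), i,j = 1..k.
Equivalently, Durbin-Levinson gives phi_{kk} iteratively:
  phi_{11} = rho(1)
  phi_{kk} = [rho(k) - sum_{j=1..k-1} phi_{k-1,j} rho(k-j)]
            / [1 - sum_{j=1..k-1} phi_{k-1,j} rho(j)],
  phi_{k,j} = phi_{k-1,j} - phi_{kk} phi_{k-1,k-j},  j = 1..k-1.
Step k = 1:
  phi_11 = rho(1) = 0.7159.
Step k = 2:
  phi_22 = [rho(2) - phi_11 rho(1)] / [1 - phi_11 rho(1)] = [0.7426 - (0.7159)(0.7159)] / [1 - (0.7159)(0.7159)]
         = 0.23008719 / 0.48748719 = 0.472.
Therefore phi_{22} = 0.4720.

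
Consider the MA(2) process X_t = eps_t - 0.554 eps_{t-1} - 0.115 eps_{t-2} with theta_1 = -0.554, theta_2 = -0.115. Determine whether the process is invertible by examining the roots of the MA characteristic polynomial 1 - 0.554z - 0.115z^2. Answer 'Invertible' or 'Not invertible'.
\text{Invertible}

The MA(q) characteristic polynomial is P(z) = 1 - 0.554z - 0.115z^2.
Invertibility requires all roots to lie outside the unit circle, i.e. |z| > 1 for every root.
Set 1 + (-0.554) z + (-0.115) z^2 = 0, i.e. a z^2 + b z + c = 0 with a = -0.115, b = -0.554, c = 1.
Discriminant D = b^2 - 4ac = (-0.554)^2 - 4*(-0.115)*1 = 0.306916 - (-0.46) = 0.766916.
D >= 0, so the roots are real: z = (-b +/- sqrt(D)) / (2a) = (0.554 +/- 0.875737) / (-0.23).
  z_1 = (0.554 + 0.875737) / (-0.23) = -6.2162,   |z_1| = 6.2162.
  z_2 = (0.554 - 0.875737) / (-0.23) = 1.3989,   |z_2| = 1.3989.
Moduli of all roots: 6.2162, 1.3989.
All moduli strictly greater than 1? Yes.
Verdict: Invertible.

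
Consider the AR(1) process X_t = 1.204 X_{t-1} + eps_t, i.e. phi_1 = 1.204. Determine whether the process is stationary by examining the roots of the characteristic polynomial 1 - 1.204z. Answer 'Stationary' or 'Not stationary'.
\text{Not stationary}

The AR(p) characteristic polynomial is P(z) = 1 - 1.204z.
Stationarity requires all roots to lie outside the unit circle, i.e. |z| > 1 for every root.
This is linear in z: 1 + (-1.204) z = 0  =>  z = -1/(-1.204) = 0.830565,  |z| = 0.830565.
Moduli of all roots: 0.8306.
All moduli strictly greater than 1? No.
Verdict: Not stationary.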